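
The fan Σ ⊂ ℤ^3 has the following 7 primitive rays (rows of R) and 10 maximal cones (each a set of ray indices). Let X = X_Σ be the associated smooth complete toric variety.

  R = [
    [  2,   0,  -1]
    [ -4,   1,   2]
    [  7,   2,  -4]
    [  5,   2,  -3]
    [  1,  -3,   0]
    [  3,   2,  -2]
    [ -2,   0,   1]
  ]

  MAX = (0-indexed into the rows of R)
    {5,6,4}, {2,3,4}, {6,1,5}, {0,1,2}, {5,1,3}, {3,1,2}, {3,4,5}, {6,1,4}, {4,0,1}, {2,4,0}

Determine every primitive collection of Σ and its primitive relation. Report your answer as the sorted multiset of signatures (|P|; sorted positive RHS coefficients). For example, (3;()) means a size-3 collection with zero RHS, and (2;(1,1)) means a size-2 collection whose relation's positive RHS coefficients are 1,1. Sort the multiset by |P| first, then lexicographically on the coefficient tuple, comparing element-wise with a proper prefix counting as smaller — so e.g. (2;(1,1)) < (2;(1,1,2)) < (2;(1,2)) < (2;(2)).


9 minimal non-faces of Δ(Σ) (on 7 rays):

  P={0,6}:  v_{0} + v_{6} = 0 ; sig = (2;())
  P={0,3}:  v_{0} + v_{3} = v_{2} ; sig = (2;(1))
  P={0,5}:  v_{0} + v_{5} = v_{3} ; sig = (2;(1))
  P={2,6}:  v_{2} + v_{6} = v_{3} ; sig = (2;(1))
  P={3,6}:  v_{3} + v_{6} = v_{5} ; sig = (2;(1))
  P={2,5}:  v_{2} + v_{5} = 2·v_{3} ; sig = (2;(2))
  P={1,4,5}:  v_{1} + v_{4} + v_{5} = 0 ; sig = (3;())
  P={1,3,4}:  v_{1} + v_{3} + v_{4} = v_{0} ; sig = (3;(1))
  P={1,2,4}:  v_{1} + v_{2} + v_{4} = 2·v_{0} ; sig = (3;(2))

so the primitive-relation signature multiset is
[(2;()), (2;(1)), (2;(1)), (2;(1)), (2;(1)), (2;(2)), (3;()), (3;(1)), (3;(2))]


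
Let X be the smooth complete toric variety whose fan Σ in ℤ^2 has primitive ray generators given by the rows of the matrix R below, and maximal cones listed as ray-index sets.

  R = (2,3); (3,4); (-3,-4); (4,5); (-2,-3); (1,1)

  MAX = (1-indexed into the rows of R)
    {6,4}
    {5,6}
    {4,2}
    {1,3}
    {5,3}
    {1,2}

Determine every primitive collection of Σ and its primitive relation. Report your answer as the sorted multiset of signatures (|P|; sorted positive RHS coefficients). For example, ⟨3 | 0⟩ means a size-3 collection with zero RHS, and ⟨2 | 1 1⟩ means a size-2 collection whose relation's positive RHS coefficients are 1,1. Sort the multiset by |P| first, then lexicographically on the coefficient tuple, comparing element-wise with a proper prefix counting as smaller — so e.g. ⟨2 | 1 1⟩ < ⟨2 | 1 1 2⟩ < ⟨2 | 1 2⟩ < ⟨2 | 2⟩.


Minimal non-faces — 9 found among 6 rays, 6 max cones:

  P={1,5}:  v_{1} + v_{5} = 0 ; sig = ⟨2 | 0⟩
  P={2,3}:  v_{2} + v_{3} = 0 ; sig = ⟨2 | 0⟩
  P={1,6}:  v_{1} + v_{6} = v_{2} ; sig = ⟨2 | 1⟩
  P={2,5}:  v_{2} + v_{5} = v_{6} ; sig = ⟨2 | 1⟩
  P={2,6}:  v_{2} + v_{6} = v_{4} ; sig = ⟨2 | 1⟩
  P={3,4}:  v_{3} + v_{4} = v_{6} ; sig = ⟨2 | 1⟩
  P={3,6}:  v_{3} + v_{6} = v_{5} ; sig = ⟨2 | 1⟩
  P={1,4}:  v_{1} + v_{4} = 2·v_{2} ; sig = ⟨2 | 2⟩
  P={4,5}:  v_{4} + v_{5} = 2·v_{6} ; sig = ⟨2 | 2⟩

Sorted signature multiset PRS(X):
    ⟨2 | 0⟩
    ⟨2 | 0⟩
    ⟨2 | 1⟩
    ⟨2 | 1⟩
    ⟨2 | 1⟩
    ⟨2 | 1⟩
    ⟨2 | 1⟩
    ⟨2 | 2⟩
    ⟨2 | 2⟩


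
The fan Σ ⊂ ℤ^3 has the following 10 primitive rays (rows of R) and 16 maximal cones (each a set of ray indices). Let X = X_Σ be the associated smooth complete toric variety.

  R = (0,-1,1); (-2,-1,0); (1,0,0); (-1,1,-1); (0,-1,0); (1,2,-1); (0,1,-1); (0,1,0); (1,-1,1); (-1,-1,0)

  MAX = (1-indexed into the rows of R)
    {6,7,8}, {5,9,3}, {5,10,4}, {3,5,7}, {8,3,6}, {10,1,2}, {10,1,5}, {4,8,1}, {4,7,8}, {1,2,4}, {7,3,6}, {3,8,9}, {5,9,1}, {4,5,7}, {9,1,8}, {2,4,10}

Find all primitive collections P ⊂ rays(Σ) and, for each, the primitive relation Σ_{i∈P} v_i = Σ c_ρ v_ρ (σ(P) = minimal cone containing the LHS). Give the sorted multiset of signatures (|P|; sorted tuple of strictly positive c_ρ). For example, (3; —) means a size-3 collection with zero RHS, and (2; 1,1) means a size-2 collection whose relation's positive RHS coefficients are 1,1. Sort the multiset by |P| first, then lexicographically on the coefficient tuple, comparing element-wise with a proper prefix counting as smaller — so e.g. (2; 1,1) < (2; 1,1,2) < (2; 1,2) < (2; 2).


Δ(Σ) — 10 vertices, 24 min non-faces:

  P={1,7}:  v_{1} + v_{7} = 0  so sig = (2; —)
  P={4,9}:  v_{4} + v_{9} = 0  so sig = (2; —)
  P={5,8}:  v_{5} + v_{8} = 0  so sig = (2; —)
  P={1,3}:  v_{1} + v_{3} = v_{9}  so sig = (2; 1)
  P={2,3}:  v_{2} + v_{3} = v_{10}  so sig = (2; 1)
  P={2,6}:  v_{2} + v_{6} = v_{4}  so sig = (2; 1)
  P={3,4}:  v_{3} + v_{4} = v_{7}  so sig = (2; 1)
  P={3,10}:  v_{3} + v_{10} = v_{5}  so sig = (2; 1)
  P={6,10}:  v_{6} + v_{10} = v_{7}  so sig = (2; 1)
  P={7,9}:  v_{7} + v_{9} = v_{3}  so sig = (2; 1)
  P={1,6}:  v_{1} + v_{6} = v_{3} + v_{8}  so sig = (2; 1,1)
  P={2,7}:  v_{2} + v_{7} = v_{4} + v_{10}  so sig = (2; 1,1)
  P={2,9}:  v_{2} + v_{9} = v_{1} + v_{10}  so sig = (2; 1,1)
  P={5,6}:  v_{5} + v_{6} = v_{3} + v_{7}  so sig = (2; 1,1)
  P={7,10}:  v_{7} + v_{10} = v_{4} + v_{5}  so sig = (2; 1,1)
  P={8,10}:  v_{8} + v_{10} = v_{1} + v_{4}  so sig = (2; 1,1)
  P={9,10}:  v_{9} + v_{10} = v_{1} + v_{5}  so sig = (2; 1,1)
  P={4,6}:  v_{4} + v_{6} = 2·v_{7} + v_{8}  so sig = (2; 1,2)
  P={6,9}:  v_{6} + v_{9} = 2·v_{3} + v_{8}  so sig = (2; 1,2)
  P={2,5}:  v_{2} + v_{5} = 2·v_{10}  so sig = (2; 2)
  P={2,8}:  v_{2} + v_{8} = 2·v_{1} + 2·v_{4}  so sig = (2; 2,2)
  P={1,4,5}:  v_{1} + v_{4} + v_{5} = v_{10}  so sig = (3; 1)
  P={1,4,10}:  v_{1} + v_{4} + v_{10} = v_{2}  so sig = (3; 1)
  P={3,7,8}:  v_{3} + v_{7} + v_{8} = v_{6}  so sig = (3; 1)

Signatures (|P|; sorted positive RHS coefficients), sorted:
[(2; —), (2; —), (2; —), (2; 1), (2; 1), (2; 1), (2; 1), (2; 1), (2; 1), (2; 1), (2; 1,1), (2; 1,1), (2; 1,1), (2; 1,1), (2; 1,1), (2; 1,1), (2; 1,1), (2; 1,2), (2; 1,2), (2; 2), (2; 2,2), (3; 1), (3; 1), (3; 1)]


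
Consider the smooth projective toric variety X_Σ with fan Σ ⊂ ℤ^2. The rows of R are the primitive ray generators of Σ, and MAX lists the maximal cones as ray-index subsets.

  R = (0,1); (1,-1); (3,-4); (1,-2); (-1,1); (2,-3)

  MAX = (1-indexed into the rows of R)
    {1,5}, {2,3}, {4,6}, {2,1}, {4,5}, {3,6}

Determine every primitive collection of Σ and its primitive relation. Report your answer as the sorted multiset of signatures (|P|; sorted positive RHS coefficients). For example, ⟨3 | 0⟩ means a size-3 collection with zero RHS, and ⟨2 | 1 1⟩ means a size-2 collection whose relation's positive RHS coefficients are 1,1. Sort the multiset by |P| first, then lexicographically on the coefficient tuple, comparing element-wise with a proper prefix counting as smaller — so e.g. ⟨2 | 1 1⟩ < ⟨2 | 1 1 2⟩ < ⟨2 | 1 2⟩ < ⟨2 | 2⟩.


|primitive collections| = 9. Relations:

  P={2,5}:  v_{2} + v_{5} = 0  →  sig = ⟨2 | 0⟩
  P={1,4}:  v_{1} + v_{4} = v_{2}  →  sig = ⟨2 | 1⟩
  P={2,4}:  v_{2} + v_{4} = v_{6}  →  sig = ⟨2 | 1⟩
  P={2,6}:  v_{2} + v_{6} = v_{3}  →  sig = ⟨2 | 1⟩
  P={3,5}:  v_{3} + v_{5} = v_{6}  →  sig = ⟨2 | 1⟩
  P={5,6}:  v_{5} + v_{6} = v_{4}  →  sig = ⟨2 | 1⟩
  P={1,6}:  v_{1} + v_{6} = 2·v_{2}  →  sig = ⟨2 | 2⟩
  P={3,4}:  v_{3} + v_{4} = 2·v_{6}  →  sig = ⟨2 | 2⟩
  P={1,3}:  v_{1} + v_{3} = 3·v_{2}  →  sig = ⟨2 | 3⟩

Signatures (|P|; sorted positive RHS coefficients), sorted:
    ⟨2 | 0⟩
    ⟨2 | 1⟩
    ⟨2 | 1⟩
    ⟨2 | 1⟩
    ⟨2 | 1⟩
    ⟨2 | 1⟩
    ⟨2 | 2⟩
    ⟨2 | 2⟩
    ⟨2 | 3⟩


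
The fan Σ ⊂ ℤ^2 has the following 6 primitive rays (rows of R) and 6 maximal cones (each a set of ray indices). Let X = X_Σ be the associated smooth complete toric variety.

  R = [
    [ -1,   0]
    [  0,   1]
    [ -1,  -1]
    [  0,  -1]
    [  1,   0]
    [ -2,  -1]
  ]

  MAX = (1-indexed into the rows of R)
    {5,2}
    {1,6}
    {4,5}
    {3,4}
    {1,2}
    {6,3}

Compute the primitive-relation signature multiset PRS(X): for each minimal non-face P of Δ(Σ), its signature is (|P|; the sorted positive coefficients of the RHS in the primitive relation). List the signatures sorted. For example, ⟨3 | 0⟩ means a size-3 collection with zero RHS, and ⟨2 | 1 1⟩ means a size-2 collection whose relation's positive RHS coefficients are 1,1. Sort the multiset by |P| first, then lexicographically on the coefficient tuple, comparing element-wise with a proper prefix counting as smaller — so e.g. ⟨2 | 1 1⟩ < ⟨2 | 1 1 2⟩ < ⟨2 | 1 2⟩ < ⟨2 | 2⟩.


The 9 primitive collections of Σ (r=6, n=2):

  {1,5}:  v_{1} + v_{5} = 0  ⟹  sig = ⟨2 | 0⟩
  {2,4}:  v_{2} + v_{4} = 0  ⟹  sig = ⟨2 | 0⟩
  {1,3}:  v_{1} + v_{3} = v_{6}  ⟹  sig = ⟨2 | 1⟩
  {1,4}:  v_{1} + v_{4} = v_{3}  ⟹  sig = ⟨2 | 1⟩
  {2,3}:  v_{2} + v_{3} = v_{1}  ⟹  sig = ⟨2 | 1⟩
  {3,5}:  v_{3} + v_{5} = v_{4}  ⟹  sig = ⟨2 | 1⟩
  {5,6}:  v_{5} + v_{6} = v_{3}  ⟹  sig = ⟨2 | 1⟩
  {2,6}:  v_{2} + v_{6} = 2·v_{1}  ⟹  sig = ⟨2 | 2⟩
  {4,6}:  v_{4} + v_{6} = 2·v_{3}  ⟹  sig = ⟨2 | 2⟩

so the primitive-relation signature multiset is
{ ⟨2 | 0⟩ ×2,  ⟨2 | 1⟩ ×5,  ⟨2 | 2⟩ ×2 }


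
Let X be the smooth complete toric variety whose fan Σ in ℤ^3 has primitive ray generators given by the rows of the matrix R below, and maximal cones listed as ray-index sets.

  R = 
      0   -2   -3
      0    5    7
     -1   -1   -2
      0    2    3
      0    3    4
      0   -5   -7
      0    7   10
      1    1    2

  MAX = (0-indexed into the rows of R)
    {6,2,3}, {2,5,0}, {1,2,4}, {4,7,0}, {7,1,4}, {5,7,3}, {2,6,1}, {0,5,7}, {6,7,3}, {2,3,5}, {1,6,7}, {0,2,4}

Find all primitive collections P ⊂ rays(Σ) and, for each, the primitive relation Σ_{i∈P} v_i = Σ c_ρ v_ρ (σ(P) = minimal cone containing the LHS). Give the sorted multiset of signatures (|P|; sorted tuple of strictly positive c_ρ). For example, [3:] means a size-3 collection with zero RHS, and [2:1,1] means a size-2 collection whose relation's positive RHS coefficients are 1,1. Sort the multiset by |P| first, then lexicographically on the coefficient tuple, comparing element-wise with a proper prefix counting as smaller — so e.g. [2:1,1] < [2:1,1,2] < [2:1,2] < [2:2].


Primitive collections (10):

  • {0,3}:  v_{0} + v_{3} = 0  so sig = [2:]
  • {1,5}:  v_{1} + v_{5} = 0  so sig = [2:]
  • {2,7}:  v_{2} + v_{7} = 0  so sig = [2:]
  • {0,1}:  v_{0} + v_{1} = v_{4}  so sig = [2:1]
  • {0,6}:  v_{0} + v_{6} = v_{1}  so sig = [2:1]
  • {1,3}:  v_{1} + v_{3} = v_{6}  so sig = [2:1]
  • {3,4}:  v_{3} + v_{4} = v_{1}  so sig = [2:1]
  • {4,5}:  v_{4} + v_{5} = v_{0}  so sig = [2:1]
  • {5,6}:  v_{5} + v_{6} = v_{3}  so sig = [2:1]
  • {4,6}:  v_{4} + v_{6} = 2·v_{1}  so sig = [2:2]

Sorted signature multiset PRS(X):
    [2:]
    [2:]
    [2:]
    [2:1]
    [2:1]
    [2:1]
    [2:1]
    [2:1]
    [2:1]
    [2:2]


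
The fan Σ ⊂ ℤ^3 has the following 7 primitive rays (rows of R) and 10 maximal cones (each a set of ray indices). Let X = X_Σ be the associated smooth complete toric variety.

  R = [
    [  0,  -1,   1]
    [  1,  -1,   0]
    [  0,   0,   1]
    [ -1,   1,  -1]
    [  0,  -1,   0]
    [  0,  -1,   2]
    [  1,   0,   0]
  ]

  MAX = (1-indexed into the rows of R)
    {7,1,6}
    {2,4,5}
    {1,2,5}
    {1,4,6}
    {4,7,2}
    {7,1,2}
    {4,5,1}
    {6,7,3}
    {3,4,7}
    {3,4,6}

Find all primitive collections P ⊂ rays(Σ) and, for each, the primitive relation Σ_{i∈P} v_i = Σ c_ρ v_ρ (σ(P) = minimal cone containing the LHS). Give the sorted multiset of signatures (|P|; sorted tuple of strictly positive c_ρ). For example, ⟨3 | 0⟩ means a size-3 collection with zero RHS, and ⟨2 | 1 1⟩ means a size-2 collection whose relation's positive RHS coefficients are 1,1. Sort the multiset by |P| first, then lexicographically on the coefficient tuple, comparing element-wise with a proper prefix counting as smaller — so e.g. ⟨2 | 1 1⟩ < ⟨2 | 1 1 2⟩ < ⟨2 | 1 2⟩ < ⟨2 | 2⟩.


Minimal non-faces — 9 found among 7 rays, 10 max cones:

  P = {1,3}:  v_{1} + v_{3} = v_{6}  so sig = ⟨2 | 1⟩
  P = {3,5}:  v_{3} + v_{5} = v_{1}  so sig = ⟨2 | 1⟩
  P = {5,7}:  v_{5} + v_{7} = v_{2}  so sig = ⟨2 | 1⟩
  P = {2,3}:  v_{2} + v_{3} = v_{1} + v_{7}  so sig = ⟨2 | 1 1⟩
  P = {2,6}:  v_{2} + v_{6} = 2·v_{1} + v_{7}  so sig = ⟨2 | 1 2⟩
  P = {5,6}:  v_{5} + v_{6} = 2·v_{1}  so sig = ⟨2 | 2⟩
  P = {1,4,7}:  v_{1} + v_{4} + v_{7} = 0  so sig = ⟨3 | 0⟩
  P = {1,2,4}:  v_{1} + v_{2} + v_{4} = v_{5}  so sig = ⟨3 | 1⟩
  P = {4,6,7}:  v_{4} + v_{6} + v_{7} = v_{3}  so sig = ⟨3 | 1⟩

Hence PRS(X_Σ) =
    ⟨2 | 1⟩
    ⟨2 | 1⟩
    ⟨2 | 1⟩
    ⟨2 | 1 1⟩
    ⟨2 | 1 2⟩
    ⟨2 | 2⟩
    ⟨3 | 0⟩
    ⟨3 | 1⟩
    ⟨3 | 1⟩


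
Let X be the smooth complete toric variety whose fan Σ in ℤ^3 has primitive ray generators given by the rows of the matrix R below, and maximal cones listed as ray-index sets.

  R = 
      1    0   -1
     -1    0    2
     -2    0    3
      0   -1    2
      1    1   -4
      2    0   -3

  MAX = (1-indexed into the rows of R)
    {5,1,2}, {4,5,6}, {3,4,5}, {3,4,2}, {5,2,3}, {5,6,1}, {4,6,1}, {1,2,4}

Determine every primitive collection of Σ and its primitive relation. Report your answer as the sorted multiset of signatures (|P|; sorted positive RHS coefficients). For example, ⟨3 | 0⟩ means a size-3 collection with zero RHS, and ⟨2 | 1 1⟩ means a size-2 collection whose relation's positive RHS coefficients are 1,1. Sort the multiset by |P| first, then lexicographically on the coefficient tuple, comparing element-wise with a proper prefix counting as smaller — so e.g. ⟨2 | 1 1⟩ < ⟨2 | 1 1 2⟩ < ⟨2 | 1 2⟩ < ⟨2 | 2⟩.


Minimal non-faces — 5 found among 6 rays, 8 max cones:

  P={3,6}:  v_{3} + v_{6} = 0 — sig = ⟨2 | 0⟩
  P={1,3}:  v_{1} + v_{3} = v_{2} — sig = ⟨2 | 1⟩
  P={2,6}:  v_{2} + v_{6} = v_{1} — sig = ⟨2 | 1⟩
  P={2,4,5}:  v_{2} + v_{4} + v_{5} = 0 — sig = ⟨3 | 0⟩
  P={1,4,5}:  v_{1} + v_{4} + v_{5} = v_{6} — sig = ⟨3 | 1⟩

Signatures (|P|; sorted positive RHS coefficients), sorted:
[⟨2 | 0⟩, ⟨2 | 1⟩, ⟨2 | 1⟩, ⟨3 | 0⟩, ⟨3 | 1⟩]


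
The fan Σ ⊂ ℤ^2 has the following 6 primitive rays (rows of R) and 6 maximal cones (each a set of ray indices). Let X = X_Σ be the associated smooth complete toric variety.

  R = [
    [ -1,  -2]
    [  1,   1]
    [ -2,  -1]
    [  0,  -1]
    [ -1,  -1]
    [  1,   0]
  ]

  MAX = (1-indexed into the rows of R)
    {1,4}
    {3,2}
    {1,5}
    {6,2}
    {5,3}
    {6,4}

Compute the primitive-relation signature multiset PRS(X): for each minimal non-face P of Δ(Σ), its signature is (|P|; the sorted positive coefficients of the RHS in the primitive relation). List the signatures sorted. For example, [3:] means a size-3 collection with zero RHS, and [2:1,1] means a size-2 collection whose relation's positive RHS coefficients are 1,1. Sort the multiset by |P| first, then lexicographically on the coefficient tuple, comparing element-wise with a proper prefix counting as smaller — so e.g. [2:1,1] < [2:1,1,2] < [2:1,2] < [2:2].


9 collections generate NE(X_Σ); each relation:

  {2,5}:  v_{2} + v_{5} = 0  so sig = [2:]
  {1,2}:  v_{1} + v_{2} = v_{4}  so sig = [2:1]
  {2,4}:  v_{2} + v_{4} = v_{6}  so sig = [2:1]
  {3,6}:  v_{3} + v_{6} = v_{5}  so sig = [2:1]
  {4,5}:  v_{4} + v_{5} = v_{1}  so sig = [2:1]
  {5,6}:  v_{5} + v_{6} = v_{4}  so sig = [2:1]
  {1,6}:  v_{1} + v_{6} = 2·v_{4}  so sig = [2:2]
  {3,4}:  v_{3} + v_{4} = 2·v_{5}  so sig = [2:2]
  {1,3}:  v_{1} + v_{3} = 3·v_{5}  so sig = [2:3]

so the primitive-relation signature multiset is
    |P|=2: 9 collections, coeffs (), (1), (1), (1), (1), (1), (2), (2), (3)


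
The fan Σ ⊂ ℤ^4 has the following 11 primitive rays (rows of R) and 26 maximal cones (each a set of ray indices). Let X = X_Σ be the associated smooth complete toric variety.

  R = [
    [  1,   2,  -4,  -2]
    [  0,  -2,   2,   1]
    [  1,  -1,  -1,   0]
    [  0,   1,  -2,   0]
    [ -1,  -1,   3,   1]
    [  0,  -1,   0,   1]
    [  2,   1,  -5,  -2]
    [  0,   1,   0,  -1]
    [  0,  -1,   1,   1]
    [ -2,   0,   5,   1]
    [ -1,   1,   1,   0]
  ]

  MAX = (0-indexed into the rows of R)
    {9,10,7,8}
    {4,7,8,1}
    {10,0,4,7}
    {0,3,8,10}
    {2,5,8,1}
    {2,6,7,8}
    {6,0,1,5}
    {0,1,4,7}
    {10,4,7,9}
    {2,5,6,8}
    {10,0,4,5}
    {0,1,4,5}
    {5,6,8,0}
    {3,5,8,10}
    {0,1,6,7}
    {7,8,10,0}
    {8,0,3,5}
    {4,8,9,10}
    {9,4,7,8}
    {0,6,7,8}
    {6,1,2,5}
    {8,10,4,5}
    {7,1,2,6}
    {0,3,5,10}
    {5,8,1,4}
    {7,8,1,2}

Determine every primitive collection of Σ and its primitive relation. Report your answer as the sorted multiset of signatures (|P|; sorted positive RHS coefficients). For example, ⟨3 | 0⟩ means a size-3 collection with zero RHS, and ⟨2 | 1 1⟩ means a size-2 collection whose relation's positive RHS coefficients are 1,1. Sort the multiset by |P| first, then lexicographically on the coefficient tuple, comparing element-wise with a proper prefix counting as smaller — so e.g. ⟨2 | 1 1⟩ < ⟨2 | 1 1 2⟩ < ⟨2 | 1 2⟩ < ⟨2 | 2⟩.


23 minimal non-faces of Δ(Σ) (on 11 rays):

  P={2,10}:  v_{2} + v_{10} = 0 ; sig = ⟨2 | 0⟩
  P={5,7}:  v_{5} + v_{7} = 0 ; sig = ⟨2 | 0⟩
  P={0,2}:  v_{0} + v_{2} = v_{6} ; sig = ⟨2 | 1⟩
  P={1,3}:  v_{1} + v_{3} = v_{5} ; sig = ⟨2 | 1⟩
  P={1,10}:  v_{1} + v_{10} = v_{4} ; sig = ⟨2 | 1⟩
  P={2,4}:  v_{2} + v_{4} = v_{1} ; sig = ⟨2 | 1⟩
  P={6,9}:  v_{6} + v_{9} = v_{7} ; sig = ⟨2 | 1⟩
  P={6,10}:  v_{6} + v_{10} = v_{0} ; sig = ⟨2 | 1⟩
  P={0,9}:  v_{0} + v_{9} = v_{7} + v_{10} ; sig = ⟨2 | 1 1⟩
  P={3,4}:  v_{3} + v_{4} = v_{5} + v_{10} ; sig = ⟨2 | 1 1⟩
  P={4,6}:  v_{4} + v_{6} = v_{0} + v_{1} ; sig = ⟨2 | 1 1⟩
  P={2,3}:  v_{2} + v_{3} = v_{0} + v_{5} + v_{8} ; sig = ⟨2 | 1 1 1⟩
  P={2,9}:  v_{2} + v_{9} = v_{4} + v_{7} + v_{8} ; sig = ⟨2 | 1 1 1⟩
  P={3,7}:  v_{3} + v_{7} = v_{0} + v_{8} + v_{10} ; sig = ⟨2 | 1 1 1⟩
  P={5,9}:  v_{5} + v_{9} = v_{4} + v_{8} + v_{10} ; sig = ⟨2 | 1 1 1⟩
  P={1,9}:  v_{1} + v_{9} = 2·v_{4} + v_{7} + v_{8} ; sig = ⟨2 | 1 1 2⟩
  P={3,6}:  v_{3} + v_{6} = 2·v_{0} + v_{5} + v_{8} ; sig = ⟨2 | 1 1 2⟩
  P={3,9}:  v_{3} + v_{9} = v_{8} + 2·v_{10} ; sig = ⟨2 | 1 2⟩
  P={0,4,8}:  v_{0} + v_{4} + v_{8} = 0 ; sig = ⟨3 | 0⟩
  P={0,1,8}:  v_{0} + v_{1} + v_{8} = v_{2} ; sig = ⟨3 | 1⟩
  P={1,6,8}:  v_{1} + v_{6} + v_{8} = 2·v_{2} ; sig = ⟨3 | 2⟩
  P={0,5,8,10}:  v_{0} + v_{5} + v_{8} + v_{10} = v_{3} ; sig = ⟨4 | 1⟩
  P={4,7,8,10}:  v_{4} + v_{7} + v_{8} + v_{10} = v_{9} ; sig = ⟨4 | 1⟩

Signatures (|P|; sorted positive RHS coefficients), sorted:
{ ⟨2 | 0⟩ ×2,  ⟨2 | 1⟩ ×6,  ⟨2 | 1 1⟩ ×3,  ⟨2 | 1 1 1⟩ ×4,  ⟨2 | 1 1 2⟩ ×2,  ⟨2 | 1 2⟩,  ⟨3 | 0⟩,  ⟨3 | 1⟩,  ⟨3 | 2⟩,  ⟨4 | 1⟩ ×2 }


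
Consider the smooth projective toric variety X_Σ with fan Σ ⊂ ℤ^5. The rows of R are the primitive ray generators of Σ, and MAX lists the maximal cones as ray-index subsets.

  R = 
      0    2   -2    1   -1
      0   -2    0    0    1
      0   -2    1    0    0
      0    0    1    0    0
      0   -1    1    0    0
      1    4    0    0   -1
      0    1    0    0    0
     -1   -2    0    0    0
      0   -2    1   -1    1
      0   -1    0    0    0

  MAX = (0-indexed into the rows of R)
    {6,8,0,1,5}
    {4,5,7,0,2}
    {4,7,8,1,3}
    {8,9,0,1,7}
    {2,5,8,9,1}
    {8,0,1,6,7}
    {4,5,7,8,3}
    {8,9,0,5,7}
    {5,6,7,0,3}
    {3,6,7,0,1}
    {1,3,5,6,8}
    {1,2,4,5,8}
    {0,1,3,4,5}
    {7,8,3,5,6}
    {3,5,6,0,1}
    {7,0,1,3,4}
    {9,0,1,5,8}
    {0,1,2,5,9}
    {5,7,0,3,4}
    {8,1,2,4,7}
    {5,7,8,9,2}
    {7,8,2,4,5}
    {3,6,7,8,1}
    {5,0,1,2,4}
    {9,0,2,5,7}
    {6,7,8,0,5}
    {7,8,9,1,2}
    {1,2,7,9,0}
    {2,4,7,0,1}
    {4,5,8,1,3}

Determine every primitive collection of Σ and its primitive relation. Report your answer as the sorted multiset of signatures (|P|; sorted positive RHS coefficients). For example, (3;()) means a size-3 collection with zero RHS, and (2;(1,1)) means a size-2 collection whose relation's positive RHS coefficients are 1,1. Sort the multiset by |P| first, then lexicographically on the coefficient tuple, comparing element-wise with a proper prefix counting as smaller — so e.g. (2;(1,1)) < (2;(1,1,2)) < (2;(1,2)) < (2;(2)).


Primitive collections (10):

  P={6,9}:  v_{6} + v_{9} = 0 ; sig = (2;())
  P={2,6}:  v_{2} + v_{6} = v_{4} ; sig = (2;(1))
  P={3,9}:  v_{3} + v_{9} = v_{4} ; sig = (2;(1))
  P={4,6}:  v_{4} + v_{6} = v_{3} ; sig = (2;(1))
  P={4,9}:  v_{4} + v_{9} = v_{2} ; sig = (2;(1))
  P={2,3}:  v_{2} + v_{3} = 2·v_{4} ; sig = (2;(2))
  P={0,3,8}:  v_{0} + v_{3} + v_{8} = 0 ; sig = (3;())
  P={1,5,7}:  v_{1} + v_{5} + v_{7} = 0 ; sig = (3;())
  P={0,4,8}:  v_{0} + v_{4} + v_{8} = v_{9} ; sig = (3;(1))
  P={0,2,8}:  v_{0} + v_{2} + v_{8} = 2·v_{9} ; sig = (3;(2))

Hence PRS(X_Σ) =
    (2;())
    (2;(1))
    (2;(1))
    (2;(1))
    (2;(1))
    (2;(2))
    (3;())
    (3;())
    (3;(1))
    (3;(2))


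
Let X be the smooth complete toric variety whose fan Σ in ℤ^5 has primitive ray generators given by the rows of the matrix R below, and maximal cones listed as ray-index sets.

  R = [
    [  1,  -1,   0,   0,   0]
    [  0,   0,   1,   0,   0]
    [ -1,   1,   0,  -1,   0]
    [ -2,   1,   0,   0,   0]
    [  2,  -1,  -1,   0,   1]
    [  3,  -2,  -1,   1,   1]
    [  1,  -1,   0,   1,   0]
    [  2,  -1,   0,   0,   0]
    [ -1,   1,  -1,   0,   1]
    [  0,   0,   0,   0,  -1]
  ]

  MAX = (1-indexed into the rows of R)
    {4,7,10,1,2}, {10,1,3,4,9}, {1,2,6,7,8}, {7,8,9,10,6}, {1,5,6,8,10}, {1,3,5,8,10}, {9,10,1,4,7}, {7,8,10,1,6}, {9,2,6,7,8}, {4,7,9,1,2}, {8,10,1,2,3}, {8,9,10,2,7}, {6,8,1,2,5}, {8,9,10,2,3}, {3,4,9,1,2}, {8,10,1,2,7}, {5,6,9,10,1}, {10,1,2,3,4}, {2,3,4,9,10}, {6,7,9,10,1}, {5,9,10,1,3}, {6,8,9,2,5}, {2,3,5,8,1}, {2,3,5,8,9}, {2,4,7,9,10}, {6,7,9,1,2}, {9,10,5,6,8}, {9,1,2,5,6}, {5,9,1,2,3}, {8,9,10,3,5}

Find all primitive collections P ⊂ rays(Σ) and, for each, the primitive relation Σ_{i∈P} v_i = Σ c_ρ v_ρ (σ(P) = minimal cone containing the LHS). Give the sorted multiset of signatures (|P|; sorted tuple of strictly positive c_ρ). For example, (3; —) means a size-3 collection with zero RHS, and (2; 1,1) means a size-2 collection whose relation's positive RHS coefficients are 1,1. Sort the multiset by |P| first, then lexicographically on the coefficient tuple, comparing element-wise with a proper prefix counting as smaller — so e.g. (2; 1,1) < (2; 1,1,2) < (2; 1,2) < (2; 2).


10 minimal non-faces of Δ(Σ) (on 10 rays):

  P = {3,7}:  v_{3} + v_{7} = 0  ⟹  sig = (2; —)
  P = {4,8}:  v_{4} + v_{8} = 0  ⟹  sig = (2; —)
  P = {3,6}:  v_{3} + v_{6} = v_{5}  ⟹  sig = (2; 1)
  P = {5,7}:  v_{5} + v_{7} = v_{6}  ⟹  sig = (2; 1)
  P = {4,5}:  v_{4} + v_{5} = v_{1} + v_{9}  ⟹  sig = (2; 1,1)
  P = {4,6}:  v_{4} + v_{6} = v_{1} + v_{7} + v_{9}  ⟹  sig = (2; 1,1,1)
  P = {1,8,9}:  v_{1} + v_{8} + v_{9} = v_{5}  ⟹  sig = (3; 1)
  P = {2,5,10}:  v_{2} + v_{5} + v_{10} = v_{8}  ⟹  sig = (3; 1)
  P = {2,6,10}:  v_{2} + v_{6} + v_{10} = v_{7} + v_{8}  ⟹  sig = (3; 1,1)
  P = {1,2,9,10}:  v_{1} + v_{2} + v_{9} + v_{10} = 0  ⟹  sig = (4; —)

Sorted signature multiset PRS(X):
[(2; —), (2; —), (2; 1), (2; 1), (2; 1,1), (2; 1,1,1), (3; 1), (3; 1), (3; 1,1), (4; —)]


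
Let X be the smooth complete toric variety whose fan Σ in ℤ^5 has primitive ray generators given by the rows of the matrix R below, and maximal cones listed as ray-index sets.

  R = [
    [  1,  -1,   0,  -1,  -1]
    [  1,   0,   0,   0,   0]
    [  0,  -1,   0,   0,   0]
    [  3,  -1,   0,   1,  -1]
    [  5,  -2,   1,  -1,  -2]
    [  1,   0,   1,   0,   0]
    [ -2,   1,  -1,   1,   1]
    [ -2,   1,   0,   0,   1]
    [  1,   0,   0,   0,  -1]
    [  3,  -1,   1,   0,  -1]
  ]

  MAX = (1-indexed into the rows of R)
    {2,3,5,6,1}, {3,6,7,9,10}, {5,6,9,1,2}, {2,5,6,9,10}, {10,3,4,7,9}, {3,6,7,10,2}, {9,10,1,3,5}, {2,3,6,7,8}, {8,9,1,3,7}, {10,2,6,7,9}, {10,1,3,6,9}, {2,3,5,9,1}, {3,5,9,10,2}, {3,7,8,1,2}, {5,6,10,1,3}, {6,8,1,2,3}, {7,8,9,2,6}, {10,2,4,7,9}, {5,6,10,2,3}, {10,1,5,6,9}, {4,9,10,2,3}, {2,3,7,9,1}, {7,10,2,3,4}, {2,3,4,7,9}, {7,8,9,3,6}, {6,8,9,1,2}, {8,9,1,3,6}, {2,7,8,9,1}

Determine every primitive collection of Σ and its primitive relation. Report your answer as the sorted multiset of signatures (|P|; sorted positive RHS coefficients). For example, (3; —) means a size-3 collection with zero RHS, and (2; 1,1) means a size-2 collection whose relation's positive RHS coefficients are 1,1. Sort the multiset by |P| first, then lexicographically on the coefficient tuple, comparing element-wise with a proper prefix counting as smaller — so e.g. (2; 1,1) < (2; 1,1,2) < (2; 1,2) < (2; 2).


14 minimal non-faces of Δ(Σ) (on 10 rays):

  P={8,10}:  v_{8} + v_{10} = v_{6}  →  sig = (2; 1)
  P={4,8}:  v_{4} + v_{8} = v_{7} + v_{10}  →  sig = (2; 1,1)
  P={5,8}:  v_{5} + v_{8} = v_{1} + v_{2} + v_{6}  →  sig = (2; 1,1,1)
  P={5,7}:  v_{5} + v_{7} = 2·v_{2} + v_{3} + v_{9}  →  sig = (2; 1,1,2)
  P={4,6}:  v_{4} + v_{6} = v_{7} + 2·v_{10}  →  sig = (2; 1,2)
  P={4,5}:  v_{4} + v_{5} = 3·v_{2} + 2·v_{3} + 2·v_{9} + v_{10}  →  sig = (2; 1,2,2,3)
  P={1,4}:  v_{1} + v_{4} = 2·v_{2} + 2·v_{3} + 2·v_{9}  →  sig = (2; 2,2,2)
  P={1,6,7}:  v_{1} + v_{6} + v_{7} = 0  →  sig = (3; —)
  P={1,2,10}:  v_{1} + v_{2} + v_{10} = v_{5}  →  sig = (3; 1)
  P={1,7,10}:  v_{1} + v_{7} + v_{10} = v_{2} + v_{3} + v_{9}  →  sig = (3; 1,1,1)
  P={2,3,8,9}:  v_{2} + v_{3} + v_{8} + v_{9} = 0  →  sig = (4; —)
  P={2,3,6,9}:  v_{2} + v_{3} + v_{6} + v_{9} = v_{10}  →  sig = (4; 1)
  P={3,5,6,9}:  v_{3} + v_{5} + v_{6} + v_{9} = v_{1} + 2·v_{10}  →  sig = (4; 1,2)
  P={2,3,7,9,10}:  v_{2} + v_{3} + v_{7} + v_{9} + v_{10} = v_{4}  →  sig = (5; 1)

Sorted signature multiset PRS(X):
[(2; 1), (2; 1,1), (2; 1,1,1), (2; 1,1,2), (2; 1,2), (2; 1,2,2,3), (2; 2,2,2), (3; —), (3; 1), (3; 1,1,1), (4; —), (4; 1), (4; 1,2), (5; 1)]


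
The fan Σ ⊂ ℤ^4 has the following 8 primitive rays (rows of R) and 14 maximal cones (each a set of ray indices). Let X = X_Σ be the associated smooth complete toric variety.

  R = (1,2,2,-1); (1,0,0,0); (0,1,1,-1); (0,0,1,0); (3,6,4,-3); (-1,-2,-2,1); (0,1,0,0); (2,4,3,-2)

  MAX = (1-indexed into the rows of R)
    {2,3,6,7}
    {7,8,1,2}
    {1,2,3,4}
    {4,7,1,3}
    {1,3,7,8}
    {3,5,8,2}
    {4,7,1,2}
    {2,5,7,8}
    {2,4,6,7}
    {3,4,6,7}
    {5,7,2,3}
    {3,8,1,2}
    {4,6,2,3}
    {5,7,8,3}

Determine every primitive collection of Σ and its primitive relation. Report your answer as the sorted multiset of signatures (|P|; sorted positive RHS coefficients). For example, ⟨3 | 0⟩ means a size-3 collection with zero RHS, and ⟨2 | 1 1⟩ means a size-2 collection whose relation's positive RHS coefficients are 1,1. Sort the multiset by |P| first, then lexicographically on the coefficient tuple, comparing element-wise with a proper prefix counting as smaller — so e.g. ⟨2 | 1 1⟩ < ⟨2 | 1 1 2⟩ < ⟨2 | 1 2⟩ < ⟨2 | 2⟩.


Δ(Σ) — 8 vertices, 9 min non-faces:

  P = {1,6}:  v_{1} + v_{6} = 0  so sig = ⟨2 | 0⟩
  P = {4,5}:  v_{4} + v_{5} = v_{1} + v_{8}  so sig = ⟨2 | 1 1⟩
  P = {6,8}:  v_{6} + v_{8} = v_{2} + v_{3} + v_{7}  so sig = ⟨2 | 1 1 1⟩
  P = {1,5}:  v_{1} + v_{5} = 2·v_{8}  so sig = ⟨2 | 2⟩
  P = {4,8}:  v_{4} + v_{8} = 2·v_{1}  so sig = ⟨2 | 2⟩
  P = {5,6}:  v_{5} + v_{6} = 2·v_{2} + 2·v_{3} + 2·v_{7}  so sig = ⟨2 | 2 2 2⟩
  P = {1,2,3,7}:  v_{1} + v_{2} + v_{3} + v_{7} = v_{8}  so sig = ⟨4 | 1⟩
  P = {2,3,4,7}:  v_{2} + v_{3} + v_{4} + v_{7} = v_{1}  so sig = ⟨4 | 1⟩
  P = {2,3,7,8}:  v_{2} + v_{3} + v_{7} + v_{8} = v_{5}  so sig = ⟨4 | 1⟩

Hence PRS(X_Σ) =
[⟨2 | 0⟩, ⟨2 | 1 1⟩, ⟨2 | 1 1 1⟩, ⟨2 | 2⟩, ⟨2 | 2⟩, ⟨2 | 2 2 2⟩, ⟨4 | 1⟩, ⟨4 | 1⟩, ⟨4 | 1⟩]


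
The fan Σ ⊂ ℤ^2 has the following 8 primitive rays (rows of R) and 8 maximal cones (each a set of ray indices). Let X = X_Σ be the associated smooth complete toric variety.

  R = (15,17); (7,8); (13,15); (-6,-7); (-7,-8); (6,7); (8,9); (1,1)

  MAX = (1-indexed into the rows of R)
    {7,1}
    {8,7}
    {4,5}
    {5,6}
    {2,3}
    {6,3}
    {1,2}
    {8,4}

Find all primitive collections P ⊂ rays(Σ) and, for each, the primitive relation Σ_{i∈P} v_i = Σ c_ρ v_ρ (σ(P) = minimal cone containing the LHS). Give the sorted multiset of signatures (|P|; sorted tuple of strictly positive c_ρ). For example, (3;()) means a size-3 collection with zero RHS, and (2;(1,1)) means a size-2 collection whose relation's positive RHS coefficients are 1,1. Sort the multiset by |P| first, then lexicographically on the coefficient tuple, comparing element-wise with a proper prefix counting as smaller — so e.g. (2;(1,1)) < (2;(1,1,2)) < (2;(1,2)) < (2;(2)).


|primitive collections| = 20. Relations:

  {2,5}:  v_{2} + v_{5} = 0  →  sig = (2;())
  {4,6}:  v_{4} + v_{6} = 0  →  sig = (2;())
  {1,5}:  v_{1} + v_{5} = v_{7}  →  sig = (2;(1))
  {2,4}:  v_{2} + v_{4} = v_{8}  →  sig = (2;(1))
  {2,6}:  v_{2} + v_{6} = v_{3}  →  sig = (2;(1))
  {2,7}:  v_{2} + v_{7} = v_{1}  →  sig = (2;(1))
  {2,8}:  v_{2} + v_{8} = v_{7}  →  sig = (2;(1))
  {3,4}:  v_{3} + v_{4} = v_{2}  →  sig = (2;(1))
  {3,5}:  v_{3} + v_{5} = v_{6}  →  sig = (2;(1))
  {5,7}:  v_{5} + v_{7} = v_{8}  →  sig = (2;(1))
  {5,8}:  v_{5} + v_{8} = v_{4}  →  sig = (2;(1))
  {6,8}:  v_{6} + v_{8} = v_{2}  →  sig = (2;(1))
  {1,4}:  v_{1} + v_{4} = v_{7} + v_{8}  →  sig = (2;(1,1))
  {1,8}:  v_{1} + v_{8} = 2·v_{7}  →  sig = (2;(2))
  {3,8}:  v_{3} + v_{8} = 2·v_{2}  →  sig = (2;(2))
  {4,7}:  v_{4} + v_{7} = 2·v_{8}  →  sig = (2;(2))
  {6,7}:  v_{6} + v_{7} = 2·v_{2}  →  sig = (2;(2))
  {1,6}:  v_{1} + v_{6} = 3·v_{2}  →  sig = (2;(3))
  {3,7}:  v_{3} + v_{7} = 3·v_{2}  →  sig = (2;(3))
  {1,3}:  v_{1} + v_{3} = 4·v_{2}  →  sig = (2;(4))

Hence PRS(X_Σ) =
[(2;()), (2;()), (2;(1)), (2;(1)), (2;(1)), (2;(1)), (2;(1)), (2;(1)), (2;(1)), (2;(1)), (2;(1)), (2;(1)), (2;(1,1)), (2;(2)), (2;(2)), (2;(2)), (2;(2)), (2;(3)), (2;(3)), (2;(4))]


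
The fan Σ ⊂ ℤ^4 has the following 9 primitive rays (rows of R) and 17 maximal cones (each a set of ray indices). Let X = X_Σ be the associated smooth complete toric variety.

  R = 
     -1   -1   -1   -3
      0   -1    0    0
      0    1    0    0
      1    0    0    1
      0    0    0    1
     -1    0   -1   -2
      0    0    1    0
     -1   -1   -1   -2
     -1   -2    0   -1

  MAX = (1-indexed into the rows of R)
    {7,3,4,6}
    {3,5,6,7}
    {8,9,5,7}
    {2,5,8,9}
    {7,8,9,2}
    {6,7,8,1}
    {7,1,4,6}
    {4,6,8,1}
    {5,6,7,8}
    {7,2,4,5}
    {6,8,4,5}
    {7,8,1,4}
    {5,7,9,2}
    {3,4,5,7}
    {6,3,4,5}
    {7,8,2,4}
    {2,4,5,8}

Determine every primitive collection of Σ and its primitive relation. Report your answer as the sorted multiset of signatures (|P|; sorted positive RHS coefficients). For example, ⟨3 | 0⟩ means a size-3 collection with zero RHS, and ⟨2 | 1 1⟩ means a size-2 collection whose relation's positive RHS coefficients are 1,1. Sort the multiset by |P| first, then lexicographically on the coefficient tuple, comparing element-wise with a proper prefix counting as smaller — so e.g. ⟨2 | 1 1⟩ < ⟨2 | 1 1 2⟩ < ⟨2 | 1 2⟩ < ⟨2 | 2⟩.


14 minimal non-faces of Δ(Σ) (on 9 rays):

  {2,3}:  v_{2} + v_{3} = 0 ; sig = ⟨2 | 0⟩
  {1,5}:  v_{1} + v_{5} = v_{8} ; sig = ⟨2 | 1⟩
  {2,6}:  v_{2} + v_{6} = v_{8} ; sig = ⟨2 | 1⟩
  {3,8}:  v_{3} + v_{8} = v_{6} ; sig = ⟨2 | 1⟩
  {3,9}:  v_{3} + v_{9} = v_{5} + v_{7} + v_{8} ; sig = ⟨2 | 1 1 1⟩
  {1,2}:  v_{1} + v_{2} = v_{4} + v_{7} + 2·v_{8} ; sig = ⟨2 | 1 1 2⟩
  {1,3}:  v_{1} + v_{3} = v_{4} + 2·v_{6} + v_{7} ; sig = ⟨2 | 1 1 2⟩
  {1,9}:  v_{1} + v_{9} = v_{2} + v_{7} + 2·v_{8} ; sig = ⟨2 | 1 1 2⟩
  {6,9}:  v_{6} + v_{9} = v_{5} + v_{7} + 2·v_{8} ; sig = ⟨2 | 1 1 2⟩
  {4,9}:  v_{4} + v_{9} = 2·v_{2} ; sig = ⟨2 | 2⟩
  {4,5,6,7}:  v_{4} + v_{5} + v_{6} + v_{7} = 0 ; sig = ⟨4 | 0⟩
  {2,5,7,8}:  v_{2} + v_{5} + v_{7} + v_{8} = v_{9} ; sig = ⟨4 | 1⟩
  {4,5,7,8}:  v_{4} + v_{5} + v_{7} + v_{8} = v_{2} ; sig = ⟨4 | 1⟩
  {4,6,7,8}:  v_{4} + v_{6} + v_{7} + v_{8} = v_{1} ; sig = ⟨4 | 1⟩

Signatures (|P|; sorted positive RHS coefficients), sorted:
{ ⟨2 | 0⟩,  ⟨2 | 1⟩ ×3,  ⟨2 | 1 1 1⟩,  ⟨2 | 1 1 2⟩ ×4,  ⟨2 | 2⟩,  ⟨4 | 0⟩,  ⟨4 | 1⟩ ×3 }


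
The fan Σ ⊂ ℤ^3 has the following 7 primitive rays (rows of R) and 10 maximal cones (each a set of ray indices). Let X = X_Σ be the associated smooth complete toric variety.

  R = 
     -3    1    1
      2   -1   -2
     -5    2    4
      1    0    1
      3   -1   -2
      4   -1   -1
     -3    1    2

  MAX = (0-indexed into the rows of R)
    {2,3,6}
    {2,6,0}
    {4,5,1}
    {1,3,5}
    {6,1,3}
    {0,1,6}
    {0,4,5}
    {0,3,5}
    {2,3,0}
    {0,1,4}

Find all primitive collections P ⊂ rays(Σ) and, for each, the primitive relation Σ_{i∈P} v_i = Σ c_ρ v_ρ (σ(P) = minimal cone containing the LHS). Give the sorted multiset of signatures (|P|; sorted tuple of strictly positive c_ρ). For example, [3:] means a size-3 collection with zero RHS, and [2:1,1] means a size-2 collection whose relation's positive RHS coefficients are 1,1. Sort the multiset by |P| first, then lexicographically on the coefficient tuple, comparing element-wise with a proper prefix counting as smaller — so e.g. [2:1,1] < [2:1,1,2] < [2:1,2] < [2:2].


Δ(Σ) — 7 vertices, 9 min non-faces:

  P = {4,6}:  v_{4} + v_{6} = 0  ⇒ sig = [2:]
  P = {1,2}:  v_{1} + v_{2} = v_{6}  ⇒ sig = [2:1]
  P = {3,4}:  v_{3} + v_{4} = v_{5}  ⇒ sig = [2:1]
  P = {5,6}:  v_{5} + v_{6} = v_{3}  ⇒ sig = [2:1]
  P = {2,4}:  v_{2} + v_{4} = v_{0} + v_{3}  ⇒ sig = [2:1,1]
  P = {2,5}:  v_{2} + v_{5} = v_{0} + 2·v_{3}  ⇒ sig = [2:1,2]
  P = {0,1,3}:  v_{0} + v_{1} + v_{3} = 0  ⇒ sig = [3:]
  P = {0,1,5}:  v_{0} + v_{1} + v_{5} = v_{4}  ⇒ sig = [3:1]
  P = {0,3,6}:  v_{0} + v_{3} + v_{6} = v_{2}  ⇒ sig = [3:1]

Sorted signature multiset PRS(X):
[[2:], [2:1], [2:1], [2:1], [2:1,1], [2:1,2], [3:], [3:1], [3:1]]


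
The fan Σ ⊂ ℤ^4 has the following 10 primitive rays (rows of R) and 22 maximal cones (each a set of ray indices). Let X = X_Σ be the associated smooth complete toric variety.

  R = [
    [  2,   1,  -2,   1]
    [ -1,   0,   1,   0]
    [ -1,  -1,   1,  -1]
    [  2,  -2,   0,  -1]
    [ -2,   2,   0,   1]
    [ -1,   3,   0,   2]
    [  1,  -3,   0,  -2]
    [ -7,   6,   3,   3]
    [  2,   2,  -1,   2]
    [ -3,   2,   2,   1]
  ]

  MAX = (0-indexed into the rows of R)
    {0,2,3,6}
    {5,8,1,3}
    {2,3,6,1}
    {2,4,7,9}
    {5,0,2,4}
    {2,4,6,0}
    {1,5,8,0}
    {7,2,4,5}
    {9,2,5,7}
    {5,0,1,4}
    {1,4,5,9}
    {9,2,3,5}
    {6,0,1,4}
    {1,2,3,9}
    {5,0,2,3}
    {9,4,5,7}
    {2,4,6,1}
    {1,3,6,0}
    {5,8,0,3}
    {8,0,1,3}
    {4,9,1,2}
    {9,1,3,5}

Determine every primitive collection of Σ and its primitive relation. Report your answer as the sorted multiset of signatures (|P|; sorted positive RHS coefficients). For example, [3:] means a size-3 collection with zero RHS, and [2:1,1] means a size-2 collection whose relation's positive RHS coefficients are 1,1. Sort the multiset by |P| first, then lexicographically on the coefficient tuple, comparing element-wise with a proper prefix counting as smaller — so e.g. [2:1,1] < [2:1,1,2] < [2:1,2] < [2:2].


The 17 primitive collections of Σ (r=10, n=4):

  {3,4}:  v_{3} + v_{4} = 0  ⟹  sig = [2:]
  {5,6}:  v_{5} + v_{6} = 0  ⟹  sig = [2:]
  {0,9}:  v_{0} + v_{9} = v_{5}  ⟹  sig = [2:1]
  {2,8}:  v_{2} + v_{8} = v_{3} + v_{5}  ⟹  sig = [2:1,1]
  {6,9}:  v_{6} + v_{9} = v_{1} + v_{2}  ⟹  sig = [2:1,1]
  {3,7}:  v_{3} + v_{7} = v_{2} + v_{5} + v_{9}  ⟹  sig = [2:1,1,1]
  {4,8}:  v_{4} + v_{8} = v_{0} + v_{1} + v_{5}  ⟹  sig = [2:1,1,1]
  {6,7}:  v_{6} + v_{7} = v_{2} + v_{4} + v_{9}  ⟹  sig = [2:1,1,1]
  {6,8}:  v_{6} + v_{8} = v_{0} + v_{1} + v_{3}  ⟹  sig = [2:1,1,1]
  {0,7}:  v_{0} + v_{7} = v_{2} + v_{4} + 2·v_{5}  ⟹  sig = [2:1,1,2]
  {8,9}:  v_{8} + v_{9} = v_{1} + v_{3} + 2·v_{5}  ⟹  sig = [2:1,1,2]
  {1,7}:  v_{1} + v_{7} = v_{4} + 2·v_{9}  ⟹  sig = [2:1,2]
  {7,8}:  v_{7} + v_{8} = 2·v_{5} + v_{9}  ⟹  sig = [2:1,2]
  {0,1,2}:  v_{0} + v_{1} + v_{2} = 0  ⟹  sig = [3:]
  {1,2,5}:  v_{1} + v_{2} + v_{5} = v_{9}  ⟹  sig = [3:1]
  {0,1,3,5}:  v_{0} + v_{1} + v_{3} + v_{5} = v_{8}  ⟹  sig = [4:1]
  {2,4,5,9}:  v_{2} + v_{4} + v_{5} + v_{9} = v_{7}  ⟹  sig = [4:1]

Signatures (|P|; sorted positive RHS coefficients), sorted:
[[2:], [2:], [2:1], [2:1,1], [2:1,1], [2:1,1,1], [2:1,1,1], [2:1,1,1], [2:1,1,1], [2:1,1,2], [2:1,1,2], [2:1,2], [2:1,2], [3:], [3:1], [4:1], [4:1]]


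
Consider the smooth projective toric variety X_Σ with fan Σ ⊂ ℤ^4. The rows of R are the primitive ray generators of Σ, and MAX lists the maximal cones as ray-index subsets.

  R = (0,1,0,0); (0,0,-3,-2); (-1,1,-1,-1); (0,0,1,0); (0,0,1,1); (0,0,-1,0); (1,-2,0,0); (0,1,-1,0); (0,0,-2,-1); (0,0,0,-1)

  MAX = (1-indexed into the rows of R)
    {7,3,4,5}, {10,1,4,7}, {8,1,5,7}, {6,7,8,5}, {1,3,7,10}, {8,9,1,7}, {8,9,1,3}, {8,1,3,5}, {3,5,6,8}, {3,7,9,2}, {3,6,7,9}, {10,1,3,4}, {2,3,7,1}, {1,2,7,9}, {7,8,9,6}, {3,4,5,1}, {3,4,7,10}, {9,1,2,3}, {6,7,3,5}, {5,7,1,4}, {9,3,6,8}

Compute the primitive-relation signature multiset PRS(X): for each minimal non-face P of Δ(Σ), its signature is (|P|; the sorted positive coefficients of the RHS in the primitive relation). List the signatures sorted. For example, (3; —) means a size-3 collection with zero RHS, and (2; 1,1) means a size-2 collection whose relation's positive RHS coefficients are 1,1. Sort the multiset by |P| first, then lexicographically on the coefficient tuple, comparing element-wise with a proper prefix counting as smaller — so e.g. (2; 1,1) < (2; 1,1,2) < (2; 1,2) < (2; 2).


Δ(Σ) — 10 vertices, 18 min non-faces:

  P={4,6}:  v_{4} + v_{6} = 0  ⟹  sig = (2; —)
  P={1,6}:  v_{1} + v_{6} = v_{8}  ⟹  sig = (2; 1)
  P={2,5}:  v_{2} + v_{5} = v_{9}  ⟹  sig = (2; 1)
  P={4,8}:  v_{4} + v_{8} = v_{1}  ⟹  sig = (2; 1)
  P={5,9}:  v_{5} + v_{9} = v_{6}  ⟹  sig = (2; 1)
  P={5,10}:  v_{5} + v_{10} = v_{4}  ⟹  sig = (2; 1)
  P={4,9}:  v_{4} + v_{9} = v_{1} + v_{3} + v_{7}  ⟹  sig = (2; 1,1,1)
  P={6,10}:  v_{6} + v_{10} = v_{1} + v_{3} + v_{7}  ⟹  sig = (2; 1,1,1)
  P={8,10}:  v_{8} + v_{10} = 2·v_{1} + v_{3} + v_{7}  ⟹  sig = (2; 1,1,2)
  P={2,8}:  v_{2} + v_{8} = v_{1} + 2·v_{9}  ⟹  sig = (2; 1,2)
  P={2,6}:  v_{2} + v_{6} = 2·v_{9}  ⟹  sig = (2; 2)
  P={2,4}:  v_{2} + v_{4} = 2·v_{1} + 2·v_{3} + 2·v_{7}  ⟹  sig = (2; 2,2,2)
  P={9,10}:  v_{9} + v_{10} = 2·v_{1} + 2·v_{3} + 2·v_{7}  ⟹  sig = (2; 2,2,2)
  P={2,10}:  v_{2} + v_{10} = 3·v_{1} + 3·v_{3} + 3·v_{7}  ⟹  sig = (2; 3,3,3)
  P={3,7,8}:  v_{3} + v_{7} + v_{8} = v_{9}  ⟹  sig = (3; 1)
  P={1,3,5,7}:  v_{1} + v_{3} + v_{5} + v_{7} = 0  ⟹  sig = (4; —)
  P={1,3,4,7}:  v_{1} + v_{3} + v_{4} + v_{7} = v_{10}  ⟹  sig = (4; 1)
  P={1,3,7,9}:  v_{1} + v_{3} + v_{7} + v_{9} = v_{2}  ⟹  sig = (4; 1)

Signatures (|P|; sorted positive RHS coefficients), sorted:
[(2; —), (2; 1), (2; 1), (2; 1), (2; 1), (2; 1), (2; 1,1,1), (2; 1,1,1), (2; 1,1,2), (2; 1,2), (2; 2), (2; 2,2,2), (2; 2,2,2), (2; 3,3,3), (3; 1), (4; —), (4; 1), (4; 1)]


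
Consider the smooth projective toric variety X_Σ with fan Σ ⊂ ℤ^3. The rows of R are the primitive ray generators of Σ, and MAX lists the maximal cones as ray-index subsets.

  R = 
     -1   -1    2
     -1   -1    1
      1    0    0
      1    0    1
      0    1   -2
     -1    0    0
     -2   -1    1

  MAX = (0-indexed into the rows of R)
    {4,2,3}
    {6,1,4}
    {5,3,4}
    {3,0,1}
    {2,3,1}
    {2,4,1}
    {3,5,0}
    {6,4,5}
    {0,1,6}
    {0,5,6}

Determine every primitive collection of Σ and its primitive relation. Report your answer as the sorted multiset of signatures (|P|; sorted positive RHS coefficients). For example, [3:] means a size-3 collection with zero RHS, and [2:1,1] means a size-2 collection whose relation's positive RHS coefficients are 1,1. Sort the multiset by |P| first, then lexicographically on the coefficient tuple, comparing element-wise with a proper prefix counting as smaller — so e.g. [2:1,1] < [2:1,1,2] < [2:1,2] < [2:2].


The 7 primitive collections of Σ (r=7, n=3):

  P = {2,5}:  v_{2} + v_{5} = 0  →  sig = [2:]
  P = {0,4}:  v_{0} + v_{4} = v_{5}  →  sig = [2:1]
  P = {1,5}:  v_{1} + v_{5} = v_{6}  →  sig = [2:1]
  P = {2,6}:  v_{2} + v_{6} = v_{1}  →  sig = [2:1]
  P = {3,6}:  v_{3} + v_{6} = v_{0}  →  sig = [2:1]
  P = {0,2}:  v_{0} + v_{2} = v_{1} + v_{3}  →  sig = [2:1,1]
  P = {1,3,4}:  v_{1} + v_{3} + v_{4} = 0  →  sig = [3:]

so the primitive-relation signature multiset is
    |P|=2: 6 collections, coeffs (), (1), (1), (1), (1), (1,1)
    |P|=3: 1 collection, coeffs ()
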